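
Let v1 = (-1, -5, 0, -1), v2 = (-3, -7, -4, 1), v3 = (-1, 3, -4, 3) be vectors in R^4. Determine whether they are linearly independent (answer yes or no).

Form the matrix with these vectors as rows and row reduce.
R2 ← R2 − (3)·R1: [0, 8, -4, 4]
R3 ← R3 − R1: [0, 8, -4, 4]
R3 ← R3 − R2: [0, 0, 0, 0]
2 nonzero rows, so the 3 vectors span a space of dimension 2.
Since 2 < 3, the vectors are linearly dependent.

no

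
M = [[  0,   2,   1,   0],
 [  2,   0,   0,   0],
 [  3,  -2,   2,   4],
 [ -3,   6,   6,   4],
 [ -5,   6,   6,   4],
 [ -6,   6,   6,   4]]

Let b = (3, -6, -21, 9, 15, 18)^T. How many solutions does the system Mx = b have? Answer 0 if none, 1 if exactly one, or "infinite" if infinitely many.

Row reduce the augmented matrix [M | b].
Swap R1 ↔ R2
R3 ← R3 − (3/2)·R1: [0, -2, 2, 4, -12]
R4 ← R4 + (3/2)·R1: [0, 6, 6, 4, 0]
R5 ← R5 + (5/2)·R1: [0, 6, 6, 4, 0]
R6 ← R6 + (3)·R1: [0, 6, 6, 4, 0]
R3 ← R3 + R2: [0, 0, 3, 4, -9]
R4 ← R4 − (3)·R2: [0, 0, 3, 4, -9]
R5 ← R5 − (3)·R2: [0, 0, 3, 4, -9]
R6 ← R6 − (3)·R2: [0, 0, 3, 4, -9]
R4 ← R4 − R3: [0, 0, 0, 0, 0]
R5 ← R5 − R3: [0, 0, 0, 0, 0]
R6 ← R6 − R3: [0, 0, 0, 0, 0]
The echelon form has 3 nonzero rows, and every pivot lies in the first 4 columns, so rank(M) = rank([M|b]) = 3.
The system is consistent.
rank = 3 < 4 unknowns, so there are infinitely many solutions.

infinite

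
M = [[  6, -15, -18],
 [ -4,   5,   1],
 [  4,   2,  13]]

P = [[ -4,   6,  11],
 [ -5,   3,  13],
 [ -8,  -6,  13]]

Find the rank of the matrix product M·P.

First compute MP:
[[195,  99, -363],
 [-17, -15,  34],
 [-130, -48, 239]]
Now row reduce the product.
R2 ← R2 + (17/195)·R1: [0, -414/65, 153/65]
R3 ← R3 + (2/3)·R1: [0, 18, -3]
R3 ← R3 + (65/23)·R2: [0, 0, 84/23]
3 nonzero rows, so rank(MP) = 3.

3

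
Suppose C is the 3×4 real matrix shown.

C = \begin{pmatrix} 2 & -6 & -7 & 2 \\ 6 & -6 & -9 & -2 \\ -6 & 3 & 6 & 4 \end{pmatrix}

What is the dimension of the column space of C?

Row reduce to echelon form.
R2 ← R2 − (3)·R1: [0, 12, 12, -8]
R3 ← R3 + (3)·R1: [0, -15, -15, 10]
R3 ← R3 + (5/4)·R2: [0, 0, 0, 0]
Echelon form has 2 nonzero rows, so rank(C) = 2.
The column space has dimension equal to the rank: 2.

2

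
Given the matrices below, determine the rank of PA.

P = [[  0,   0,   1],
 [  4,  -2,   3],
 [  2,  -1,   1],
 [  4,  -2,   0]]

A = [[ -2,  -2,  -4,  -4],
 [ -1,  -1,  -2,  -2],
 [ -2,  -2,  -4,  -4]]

1

First compute PA:
[[ -2,  -2,  -4,  -4],
 [-12, -12, -24, -24],
 [ -5,  -5, -10, -10],
 [ -6,  -6, -12, -12]]
Now row reduce the product.
R2 ← R2 − (6)·R1: [0, 0, 0, 0]
R3 ← R3 − (5/2)·R1: [0, 0, 0, 0]
R4 ← R4 − (3)·R1: [0, 0, 0, 0]
1 nonzero row, so rank(PA) = 1.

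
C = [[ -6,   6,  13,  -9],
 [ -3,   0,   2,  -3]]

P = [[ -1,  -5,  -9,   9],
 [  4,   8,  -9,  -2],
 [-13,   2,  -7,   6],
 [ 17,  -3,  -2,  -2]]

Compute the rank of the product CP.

First compute CP:
[[-292, 131, -73,  30],
 [-74,  28,  19,  -9]]
Now row reduce the product.
R2 ← R2 − (37/146)·R1: [0, -759/146, 75/2, -1212/73]
2 nonzero rows, so rank(CP) = 2.

2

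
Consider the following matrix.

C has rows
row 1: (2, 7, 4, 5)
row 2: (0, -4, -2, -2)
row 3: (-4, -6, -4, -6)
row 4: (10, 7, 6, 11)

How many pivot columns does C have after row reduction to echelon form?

2

Row reduce to echelon form.
R3 ← R3 + (2)·R1: [0, 8, 4, 4]
R4 ← R4 − (5)·R1: [0, -28, -14, -14]
R3 ← R3 + (2)·R2: [0, 0, 0, 0]
R4 ← R4 − (7)·R2: [0, 0, 0, 0]
Echelon form has 2 nonzero rows, so rank(C) = 2.
Each nonzero row contributes one pivot column: 2 pivot columns.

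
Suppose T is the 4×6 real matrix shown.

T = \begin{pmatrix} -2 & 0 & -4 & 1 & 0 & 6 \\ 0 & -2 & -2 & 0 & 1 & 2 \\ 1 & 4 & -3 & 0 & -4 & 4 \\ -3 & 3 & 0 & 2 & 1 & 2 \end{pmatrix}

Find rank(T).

Row reduce to echelon form.
R3 ← R3 + (1/2)·R1: [0, 4, -5, 1/2, -4, 7]
R4 ← R4 − (3/2)·R1: [0, 3, 6, 1/2, 1, -7]
R3 ← R3 + (2)·R2: [0, 0, -9, 1/2, -2, 11]
R4 ← R4 + (3/2)·R2: [0, 0, 3, 1/2, 5/2, -4]
R4 ← R4 + (1/3)·R3: [0, 0, 0, 2/3, 11/6, -1/3]
Echelon form has 4 nonzero rows, so rank(T) = 4.

4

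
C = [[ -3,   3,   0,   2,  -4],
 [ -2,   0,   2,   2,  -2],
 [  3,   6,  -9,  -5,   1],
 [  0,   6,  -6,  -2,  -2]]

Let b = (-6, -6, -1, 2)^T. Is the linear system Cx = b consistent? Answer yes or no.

no

Row reduce the augmented matrix [C | b].
R2 ← R2 − (2/3)·R1: [0, -2, 2, 2/3, 2/3, -2]
R3 ← R3 + R1: [0, 9, -9, -3, -3, -7]
R3 ← R3 + (9/2)·R2: [0, 0, 0, 0, 0, -16]
R4 ← R4 + (3)·R2: [0, 0, 0, 0, 0, -4]
R4 ← R4 − (1/4)·R3: [0, 0, 0, 0, 0, 0]
The echelon form has 3 nonzero rows; the last pivot sits in the augmented column, so rank(C) = 2 but rank([C|b]) = 3.
Since the ranks differ, the system is inconsistent.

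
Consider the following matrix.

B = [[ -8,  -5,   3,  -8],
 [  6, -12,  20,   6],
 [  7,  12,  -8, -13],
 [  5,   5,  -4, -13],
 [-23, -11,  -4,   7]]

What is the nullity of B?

Row reduce to echelon form.
R2 ← R2 + (3/4)·R1: [0, -63/4, 89/4, 0]
R3 ← R3 + (7/8)·R1: [0, 61/8, -43/8, -20]
R4 ← R4 + (5/8)·R1: [0, 15/8, -17/8, -18]
R5 ← R5 − (23/8)·R1: [0, 27/8, -101/8, 30]
R3 ← R3 + (61/126)·R2: [0, 0, 340/63, -20]
R4 ← R4 + (5/42)·R2: [0, 0, 11/21, -18]
R5 ← R5 + (3/14)·R2: [0, 0, -55/7, 30]
R4 ← R4 − (33/340)·R3: [0, 0, 0, -273/17]
R5 ← R5 + (99/68)·R3: [0, 0, 0, 15/17]
R5 ← R5 + (5/91)·R4: [0, 0, 0, 0]
4 nonzero rows, so rank(B) = 4.
B has 4 columns; by rank–nullity, nullity = 4 − 4 = 0.

0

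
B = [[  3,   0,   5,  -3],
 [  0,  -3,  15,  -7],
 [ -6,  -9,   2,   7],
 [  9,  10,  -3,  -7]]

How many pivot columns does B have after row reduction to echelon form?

Row reduce to echelon form.
R3 ← R3 + (2)·R1: [0, -9, 12, 1]
R4 ← R4 − (3)·R1: [0, 10, -18, 2]
R3 ← R3 − (3)·R2: [0, 0, -33, 22]
R4 ← R4 + (10/3)·R2: [0, 0, 32, -64/3]
R4 ← R4 + (32/33)·R3: [0, 0, 0, 0]
Echelon form has 3 nonzero rows, so rank(B) = 3.
Each nonzero row contributes one pivot column: 3 pivot columns.

3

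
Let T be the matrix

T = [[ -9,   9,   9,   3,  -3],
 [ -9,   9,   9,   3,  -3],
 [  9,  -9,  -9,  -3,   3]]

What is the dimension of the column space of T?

Row reduce to echelon form.
R2 ← R2 − R1: [0, 0, 0, 0, 0]
R3 ← R3 + R1: [0, 0, 0, 0, 0]
Echelon form has 1 nonzero row, so rank(T) = 1.
The column space has dimension equal to the rank: 1.

1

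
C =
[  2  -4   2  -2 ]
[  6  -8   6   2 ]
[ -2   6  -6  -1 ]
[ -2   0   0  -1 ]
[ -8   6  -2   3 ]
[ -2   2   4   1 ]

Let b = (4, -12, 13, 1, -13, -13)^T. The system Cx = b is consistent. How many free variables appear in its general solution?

Row reduce the augmented matrix [C | b].
R2 ← R2 − (3)·R1: [0, 4, 0, 8, -24]
R3 ← R3 + R1: [0, 2, -4, -3, 17]
R4 ← R4 + R1: [0, -4, 2, -3, 5]
R5 ← R5 + (4)·R1: [0, -10, 6, -5, 3]
R6 ← R6 + R1: [0, -2, 6, -1, -9]
R3 ← R3 − (1/2)·R2: [0, 0, -4, -7, 29]
R4 ← R4 + R2: [0, 0, 2, 5, -19]
R5 ← R5 + (5/2)·R2: [0, 0, 6, 15, -57]
R6 ← R6 + (1/2)·R2: [0, 0, 6, 3, -21]
R4 ← R4 + (1/2)·R3: [0, 0, 0, 3/2, -9/2]
R5 ← R5 + (3/2)·R3: [0, 0, 0, 9/2, -27/2]
R6 ← R6 + (3/2)·R3: [0, 0, 0, -15/2, 45/2]
R5 ← R5 − (3)·R4: [0, 0, 0, 0, 0]
R6 ← R6 + (5)·R4: [0, 0, 0, 0, 0]
The echelon form has 4 nonzero rows, and every pivot lies in the first 4 columns, so rank(C) = rank([C|b]) = 4.
The system is consistent.
Free variables = (unknowns) − (rank) = 4 − 4 = 0.

0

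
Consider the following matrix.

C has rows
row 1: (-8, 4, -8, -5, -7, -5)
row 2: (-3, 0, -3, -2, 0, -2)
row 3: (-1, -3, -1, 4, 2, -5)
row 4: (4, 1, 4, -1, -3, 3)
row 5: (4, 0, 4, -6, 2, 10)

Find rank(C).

5

Row reduce to echelon form.
R2 ← R2 − (3/8)·R1: [0, -3/2, 0, -1/8, 21/8, -1/8]
R3 ← R3 − (1/8)·R1: [0, -7/2, 0, 37/8, 23/8, -35/8]
R4 ← R4 + (1/2)·R1: [0, 3, 0, -7/2, -13/2, 1/2]
R5 ← R5 + (1/2)·R1: [0, 2, 0, -17/2, -3/2, 15/2]
R3 ← R3 − (7/3)·R2: [0, 0, 0, 59/12, -13/4, -49/12]
R4 ← R4 + (2)·R2: [0, 0, 0, -15/4, -5/4, 1/4]
R5 ← R5 + (4/3)·R2: [0, 0, 0, -26/3, 2, 22/3]
R4 ← R4 + (45/59)·R3: [0, 0, 0, 0, -220/59, -169/59]
R5 ← R5 + (104/59)·R3: [0, 0, 0, 0, -220/59, 8/59]
R5 ← R5 − R4: [0, 0, 0, 0, 0, 3]
Echelon form has 5 nonzero rows, so rank(C) = 5.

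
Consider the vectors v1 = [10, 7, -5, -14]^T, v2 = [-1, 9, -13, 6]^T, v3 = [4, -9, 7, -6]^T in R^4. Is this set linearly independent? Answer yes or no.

yes

Form the matrix with these vectors as rows and row reduce.
R2 ← R2 + (1/10)·R1: [0, 97/10, -27/2, 23/5]
R3 ← R3 − (2/5)·R1: [0, -59/5, 9, -2/5]
R3 ← R3 + (118/97)·R2: [0, 0, -720/97, 504/97]
3 nonzero rows, so the 3 vectors span a space of dimension 3.
Since 3 = 3, the vectors are linearly independent.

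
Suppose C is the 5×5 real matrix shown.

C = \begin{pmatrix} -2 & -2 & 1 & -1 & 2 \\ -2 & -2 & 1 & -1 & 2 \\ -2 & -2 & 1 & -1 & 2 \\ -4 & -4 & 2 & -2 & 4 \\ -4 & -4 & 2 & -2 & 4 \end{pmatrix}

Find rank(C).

1

Row reduce to echelon form.
R2 ← R2 − R1: [0, 0, 0, 0, 0]
R3 ← R3 − R1: [0, 0, 0, 0, 0]
R4 ← R4 − (2)·R1: [0, 0, 0, 0, 0]
R5 ← R5 − (2)·R1: [0, 0, 0, 0, 0]
Echelon form has 1 nonzero row, so rank(C) = 1.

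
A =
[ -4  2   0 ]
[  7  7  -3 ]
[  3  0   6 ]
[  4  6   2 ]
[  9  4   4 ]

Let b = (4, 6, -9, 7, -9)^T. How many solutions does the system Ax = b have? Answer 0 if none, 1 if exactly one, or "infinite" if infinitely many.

Row reduce the augmented matrix [A | b].
R2 ← R2 + (7/4)·R1: [0, 21/2, -3, 13]
R3 ← R3 + (3/4)·R1: [0, 3/2, 6, -6]
R4 ← R4 + R1: [0, 8, 2, 11]
R5 ← R5 + (9/4)·R1: [0, 17/2, 4, 0]
R3 ← R3 − (1/7)·R2: [0, 0, 45/7, -55/7]
R4 ← R4 − (16/21)·R2: [0, 0, 30/7, 23/21]
R5 ← R5 − (17/21)·R2: [0, 0, 45/7, -221/21]
R4 ← R4 − (2/3)·R3: [0, 0, 0, 19/3]
R5 ← R5 − R3: [0, 0, 0, -8/3]
R5 ← R5 + (8/19)·R4: [0, 0, 0, 0]
The echelon form has 4 nonzero rows; the last pivot sits in the augmented column, so rank(A) = 3 but rank([A|b]) = 4.
Since the ranks differ, the system is inconsistent.
It has no solutions.

0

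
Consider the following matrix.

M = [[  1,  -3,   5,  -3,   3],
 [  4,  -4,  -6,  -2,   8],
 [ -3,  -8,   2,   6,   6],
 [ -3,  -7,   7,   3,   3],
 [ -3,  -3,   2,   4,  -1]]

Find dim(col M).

4

Row reduce to echelon form.
R2 ← R2 − (4)·R1: [0, 8, -26, 10, -4]
R3 ← R3 + (3)·R1: [0, -17, 17, -3, 15]
R4 ← R4 + (3)·R1: [0, -16, 22, -6, 12]
R5 ← R5 + (3)·R1: [0, -12, 17, -5, 8]
R3 ← R3 + (17/8)·R2: [0, 0, -153/4, 73/4, 13/2]
R4 ← R4 + (2)·R2: [0, 0, -30, 14, 4]
R5 ← R5 + (3/2)·R2: [0, 0, -22, 10, 2]
R4 ← R4 − (40/51)·R3: [0, 0, 0, -16/51, -56/51]
R5 ← R5 − (88/153)·R3: [0, 0, 0, -76/153, -266/153]
R5 ← R5 − (19/12)·R4: [0, 0, 0, 0, 0]
Echelon form has 4 nonzero rows, so rank(M) = 4.
The column space has dimension equal to the rank: 4.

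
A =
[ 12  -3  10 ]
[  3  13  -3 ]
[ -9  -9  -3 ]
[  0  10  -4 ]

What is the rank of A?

2

Row reduce to echelon form.
R2 ← R2 − (1/4)·R1: [0, 55/4, -11/2]
R3 ← R3 + (3/4)·R1: [0, -45/4, 9/2]
R3 ← R3 + (9/11)·R2: [0, 0, 0]
R4 ← R4 − (8/11)·R2: [0, 0, 0]
Echelon form has 2 nonzero rows, so rank(A) = 2.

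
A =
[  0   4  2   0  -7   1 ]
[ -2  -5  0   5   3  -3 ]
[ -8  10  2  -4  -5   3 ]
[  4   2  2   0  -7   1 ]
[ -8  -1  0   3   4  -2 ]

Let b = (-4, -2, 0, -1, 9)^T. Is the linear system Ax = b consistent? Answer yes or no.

Row reduce the augmented matrix [A | b].
Swap R1 ↔ R2
R3 ← R3 − (4)·R1: [0, 30, 2, -24, -17, 15, 8]
R4 ← R4 + (2)·R1: [0, -8, 2, 10, -1, -5, -5]
R5 ← R5 − (4)·R1: [0, 19, 0, -17, -8, 10, 17]
R3 ← R3 − (15/2)·R2: [0, 0, -13, -24, 71/2, 15/2, 38]
R4 ← R4 + (2)·R2: [0, 0, 6, 10, -15, -3, -13]
R5 ← R5 − (19/4)·R2: [0, 0, -19/2, -17, 101/4, 21/4, 36]
R4 ← R4 + (6/13)·R3: [0, 0, 0, -14/13, 18/13, 6/13, 59/13]
R5 ← R5 − (19/26)·R3: [0, 0, 0, 7/13, -9/13, -3/13, 107/13]
R5 ← R5 + (1/2)·R4: [0, 0, 0, 0, 0, 0, 21/2]
The echelon form has 5 nonzero rows; the last pivot sits in the augmented column, so rank(A) = 4 but rank([A|b]) = 5.
Since the ranks differ, the system is inconsistent.

no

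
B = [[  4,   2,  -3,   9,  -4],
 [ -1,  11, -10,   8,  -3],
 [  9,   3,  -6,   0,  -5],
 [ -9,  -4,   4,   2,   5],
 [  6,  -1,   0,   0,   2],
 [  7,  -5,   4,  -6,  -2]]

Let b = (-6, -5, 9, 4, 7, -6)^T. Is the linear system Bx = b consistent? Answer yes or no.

Row reduce the augmented matrix [B | b].
R2 ← R2 + (1/4)·R1: [0, 23/2, -43/4, 41/4, -4, -13/2]
R3 ← R3 − (9/4)·R1: [0, -3/2, 3/4, -81/4, 4, 45/2]
R4 ← R4 + (9/4)·R1: [0, 1/2, -11/4, 89/4, -4, -19/2]
R5 ← R5 − (3/2)·R1: [0, -4, 9/2, -27/2, 8, 16]
R6 ← R6 − (7/4)·R1: [0, -17/2, 37/4, -87/4, 5, 9/2]
R3 ← R3 + (3/23)·R2: [0, 0, -15/23, -435/23, 80/23, 498/23]
R4 ← R4 − (1/23)·R2: [0, 0, -105/46, 1003/46, -88/23, -212/23]
R5 ← R5 + (8/23)·R2: [0, 0, 35/46, -457/46, 152/23, 316/23]
R6 ← R6 + (17/23)·R2: [0, 0, 30/23, -326/23, 47/23, -7/23]
R4 ← R4 − (7/2)·R3: [0, 0, 0, 88, -16, -85]
R5 ← R5 + (7/6)·R3: [0, 0, 0, -32, 32/3, 39]
R6 ← R6 + (2)·R3: [0, 0, 0, -52, 9, 43]
R5 ← R5 + (4/11)·R4: [0, 0, 0, 0, 160/33, 89/11]
R6 ← R6 + (13/22)·R4: [0, 0, 0, 0, -5/11, -159/22]
R6 ← R6 + (3/32)·R5: [0, 0, 0, 0, 0, -207/32]
The echelon form has 6 nonzero rows; the last pivot sits in the augmented column, so rank(B) = 5 but rank([B|b]) = 6.
Since the ranks differ, the system is inconsistent.

no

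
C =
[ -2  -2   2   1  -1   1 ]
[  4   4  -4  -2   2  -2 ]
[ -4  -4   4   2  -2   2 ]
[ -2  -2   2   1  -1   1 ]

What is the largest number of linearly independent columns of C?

Row reduce to echelon form.
R2 ← R2 + (2)·R1: [0, 0, 0, 0, 0, 0]
R3 ← R3 − (2)·R1: [0, 0, 0, 0, 0, 0]
R4 ← R4 − R1: [0, 0, 0, 0, 0, 0]
Echelon form has 1 nonzero row, so rank(C) = 1.
The rank gives the maximum number of linearly independent columns: 1.

1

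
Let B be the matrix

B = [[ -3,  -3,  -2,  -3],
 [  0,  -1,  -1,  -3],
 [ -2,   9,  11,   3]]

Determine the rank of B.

Row reduce to echelon form.
R3 ← R3 − (2/3)·R1: [0, 11, 37/3, 5]
R3 ← R3 + (11)·R2: [0, 0, 4/3, -28]
Echelon form has 3 nonzero rows, so rank(B) = 3.

3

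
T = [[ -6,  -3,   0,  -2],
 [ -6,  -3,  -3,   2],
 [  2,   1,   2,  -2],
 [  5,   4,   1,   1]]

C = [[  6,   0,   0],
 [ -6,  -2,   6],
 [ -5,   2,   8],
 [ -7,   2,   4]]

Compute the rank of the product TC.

3

First compute TC:
[[ -4,   2, -26],
 [-17,   4, -34],
 [ 10,  -2,  14],
 [ -6,  -4,  36]]
Now row reduce the product.
R2 ← R2 − (17/4)·R1: [0, -9/2, 153/2]
R3 ← R3 + (5/2)·R1: [0, 3, -51]
R4 ← R4 − (3/2)·R1: [0, -7, 75]
R3 ← R3 + (2/3)·R2: [0, 0, 0]
R4 ← R4 − (14/9)·R2: [0, 0, -44]
Swap R3 ↔ R4
3 nonzero rows, so rank(TC) = 3.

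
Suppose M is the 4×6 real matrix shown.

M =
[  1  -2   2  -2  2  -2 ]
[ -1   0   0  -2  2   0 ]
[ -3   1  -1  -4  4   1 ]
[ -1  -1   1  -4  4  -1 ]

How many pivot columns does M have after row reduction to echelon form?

Row reduce to echelon form.
R2 ← R2 + R1: [0, -2, 2, -4, 4, -2]
R3 ← R3 + (3)·R1: [0, -5, 5, -10, 10, -5]
R4 ← R4 + R1: [0, -3, 3, -6, 6, -3]
R3 ← R3 − (5/2)·R2: [0, 0, 0, 0, 0, 0]
R4 ← R4 − (3/2)·R2: [0, 0, 0, 0, 0, 0]
Echelon form has 2 nonzero rows, so rank(M) = 2.
Each nonzero row contributes one pivot column: 2 pivot columns.

2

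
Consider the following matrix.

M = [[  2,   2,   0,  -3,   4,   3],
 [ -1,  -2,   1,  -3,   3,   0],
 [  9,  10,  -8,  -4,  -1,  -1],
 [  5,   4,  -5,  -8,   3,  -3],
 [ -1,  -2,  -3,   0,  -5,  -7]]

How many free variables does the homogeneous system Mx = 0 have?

2

Row reduce to echelon form.
R2 ← R2 + (1/2)·R1: [0, -1, 1, -9/2, 5, 3/2]
R3 ← R3 − (9/2)·R1: [0, 1, -8, 19/2, -19, -29/2]
R4 ← R4 − (5/2)·R1: [0, -1, -5, -1/2, -7, -21/2]
R5 ← R5 + (1/2)·R1: [0, -1, -3, -3/2, -3, -11/2]
R3 ← R3 + R2: [0, 0, -7, 5, -14, -13]
R4 ← R4 − R2: [0, 0, -6, 4, -12, -12]
R5 ← R5 − R2: [0, 0, -4, 3, -8, -7]
R4 ← R4 − (6/7)·R3: [0, 0, 0, -2/7, 0, -6/7]
R5 ← R5 − (4/7)·R3: [0, 0, 0, 1/7, 0, 3/7]
R5 ← R5 + (1/2)·R4: [0, 0, 0, 0, 0, 0]
4 nonzero rows, so rank(M) = 4.
M has 6 columns; by rank–nullity, nullity = 6 − 4 = 2.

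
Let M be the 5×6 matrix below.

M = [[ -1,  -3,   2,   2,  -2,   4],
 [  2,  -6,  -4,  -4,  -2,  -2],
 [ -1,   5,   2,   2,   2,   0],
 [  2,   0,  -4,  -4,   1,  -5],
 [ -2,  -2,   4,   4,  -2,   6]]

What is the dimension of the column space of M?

Row reduce to echelon form.
R2 ← R2 + (2)·R1: [0, -12, 0, 0, -6, 6]
R3 ← R3 − R1: [0, 8, 0, 0, 4, -4]
R4 ← R4 + (2)·R1: [0, -6, 0, 0, -3, 3]
R5 ← R5 − (2)·R1: [0, 4, 0, 0, 2, -2]
R3 ← R3 + (2/3)·R2: [0, 0, 0, 0, 0, 0]
R4 ← R4 − (1/2)·R2: [0, 0, 0, 0, 0, 0]
R5 ← R5 + (1/3)·R2: [0, 0, 0, 0, 0, 0]
Echelon form has 2 nonzero rows, so rank(M) = 2.
The column space has dimension equal to the rank: 2.

2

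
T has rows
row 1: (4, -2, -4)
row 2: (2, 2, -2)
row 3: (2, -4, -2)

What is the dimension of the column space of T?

2

Row reduce to echelon form.
R2 ← R2 − (1/2)·R1: [0, 3, 0]
R3 ← R3 − (1/2)·R1: [0, -3, 0]
R3 ← R3 + R2: [0, 0, 0]
Echelon form has 2 nonzero rows, so rank(T) = 2.
The column space has dimension equal to the rank: 2.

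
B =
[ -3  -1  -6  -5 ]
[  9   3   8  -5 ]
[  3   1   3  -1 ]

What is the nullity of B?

2

Row reduce to echelon form.
R2 ← R2 + (3)·R1: [0, 0, -10, -20]
R3 ← R3 + R1: [0, 0, -3, -6]
R3 ← R3 − (3/10)·R2: [0, 0, 0, 0]
2 nonzero rows, so rank(B) = 2.
B has 4 columns; by rank–nullity, nullity = 4 − 2 = 2.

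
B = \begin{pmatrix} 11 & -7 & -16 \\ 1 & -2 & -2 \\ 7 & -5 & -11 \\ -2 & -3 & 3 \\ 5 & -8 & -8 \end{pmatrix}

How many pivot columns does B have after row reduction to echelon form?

Row reduce to echelon form.
R2 ← R2 − (1/11)·R1: [0, -15/11, -6/11]
R3 ← R3 − (7/11)·R1: [0, -6/11, -9/11]
R4 ← R4 + (2/11)·R1: [0, -47/11, 1/11]
R5 ← R5 − (5/11)·R1: [0, -53/11, -8/11]
R3 ← R3 − (2/5)·R2: [0, 0, -3/5]
R4 ← R4 − (47/15)·R2: [0, 0, 9/5]
R5 ← R5 − (53/15)·R2: [0, 0, 6/5]
R4 ← R4 + (3)·R3: [0, 0, 0]
R5 ← R5 + (2)·R3: [0, 0, 0]
Echelon form has 3 nonzero rows, so rank(B) = 3.
Each nonzero row contributes one pivot column: 3 pivot columns.

3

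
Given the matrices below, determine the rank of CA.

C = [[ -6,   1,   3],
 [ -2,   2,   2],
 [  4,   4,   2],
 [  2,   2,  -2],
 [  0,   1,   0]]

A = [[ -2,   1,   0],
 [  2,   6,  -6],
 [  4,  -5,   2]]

First compute CA:
[[ 26, -15,   0],
 [ 16,   0,  -8],
 [  8,  18, -20],
 [ -8,  24, -16],
 [  2,   6,  -6]]
Now row reduce the product.
R2 ← R2 − (8/13)·R1: [0, 120/13, -8]
R3 ← R3 − (4/13)·R1: [0, 294/13, -20]
R4 ← R4 + (4/13)·R1: [0, 252/13, -16]
R5 ← R5 − (1/13)·R1: [0, 93/13, -6]
R3 ← R3 − (49/20)·R2: [0, 0, -2/5]
R4 ← R4 − (21/10)·R2: [0, 0, 4/5]
R5 ← R5 − (31/40)·R2: [0, 0, 1/5]
R4 ← R4 + (2)·R3: [0, 0, 0]
R5 ← R5 + (1/2)·R3: [0, 0, 0]
3 nonzero rows, so rank(CA) = 3.

3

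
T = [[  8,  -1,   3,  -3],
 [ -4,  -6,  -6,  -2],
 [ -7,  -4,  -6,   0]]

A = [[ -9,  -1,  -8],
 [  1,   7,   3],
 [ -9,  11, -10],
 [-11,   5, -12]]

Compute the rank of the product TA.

First compute TA:
[[-67,   3, -61],
 [106, -114,  98],
 [113, -87, 104]]
Now row reduce the product.
R2 ← R2 + (106/67)·R1: [0, -7320/67, 100/67]
R3 ← R3 + (113/67)·R1: [0, -5490/67, 75/67]
R3 ← R3 − (3/4)·R2: [0, 0, 0]
2 nonzero rows, so rank(TA) = 2.

2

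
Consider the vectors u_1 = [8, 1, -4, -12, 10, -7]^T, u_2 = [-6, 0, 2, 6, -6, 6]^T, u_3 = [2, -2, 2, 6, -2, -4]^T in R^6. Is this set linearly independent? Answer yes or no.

no

Form the matrix with these vectors as rows and row reduce.
R2 ← R2 + (3/4)·R1: [0, 3/4, -1, -3, 3/2, 3/4]
R3 ← R3 − (1/4)·R1: [0, -9/4, 3, 9, -9/2, -9/4]
R3 ← R3 + (3)·R2: [0, 0, 0, 0, 0, 0]
2 nonzero rows, so the 3 vectors span a space of dimension 2.
Since 2 < 3, the vectors are linearly dependent.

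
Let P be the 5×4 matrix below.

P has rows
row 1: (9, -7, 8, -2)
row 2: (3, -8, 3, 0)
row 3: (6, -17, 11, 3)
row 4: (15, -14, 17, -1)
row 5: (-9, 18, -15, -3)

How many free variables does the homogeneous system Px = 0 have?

Row reduce to echelon form.
R2 ← R2 − (1/3)·R1: [0, -17/3, 1/3, 2/3]
R3 ← R3 − (2/3)·R1: [0, -37/3, 17/3, 13/3]
R4 ← R4 − (5/3)·R1: [0, -7/3, 11/3, 7/3]
R5 ← R5 + R1: [0, 11, -7, -5]
R3 ← R3 − (37/17)·R2: [0, 0, 84/17, 49/17]
R4 ← R4 − (7/17)·R2: [0, 0, 60/17, 35/17]
R5 ← R5 + (33/17)·R2: [0, 0, -108/17, -63/17]
R4 ← R4 − (5/7)·R3: [0, 0, 0, 0]
R5 ← R5 + (9/7)·R3: [0, 0, 0, 0]
3 nonzero rows, so rank(P) = 3.
P has 4 columns; by rank–nullity, nullity = 4 − 3 = 1.

1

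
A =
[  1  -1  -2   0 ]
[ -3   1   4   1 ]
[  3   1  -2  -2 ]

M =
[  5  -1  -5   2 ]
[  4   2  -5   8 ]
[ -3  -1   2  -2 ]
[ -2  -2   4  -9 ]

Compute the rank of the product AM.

First compute AM:
[[  7,  -1,  -4,  -2],
 [-25,  -1,  22, -15],
 [ 29,   5, -32,  36]]
Now row reduce the product.
R2 ← R2 + (25/7)·R1: [0, -32/7, 54/7, -155/7]
R3 ← R3 − (29/7)·R1: [0, 64/7, -108/7, 310/7]
R3 ← R3 + (2)·R2: [0, 0, 0, 0]
2 nonzero rows, so rank(AM) = 2.

2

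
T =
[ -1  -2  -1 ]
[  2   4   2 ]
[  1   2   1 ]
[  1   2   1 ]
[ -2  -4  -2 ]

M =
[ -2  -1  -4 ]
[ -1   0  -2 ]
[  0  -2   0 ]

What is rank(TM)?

1

First compute TM:
[[  4,   3,   8],
 [ -8,  -6, -16],
 [ -4,  -3,  -8],
 [ -4,  -3,  -8],
 [  8,   6,  16]]
Now row reduce the product.
R2 ← R2 + (2)·R1: [0, 0, 0]
R3 ← R3 + R1: [0, 0, 0]
R4 ← R4 + R1: [0, 0, 0]
R5 ← R5 − (2)·R1: [0, 0, 0]
1 nonzero row, so rank(TM) = 1.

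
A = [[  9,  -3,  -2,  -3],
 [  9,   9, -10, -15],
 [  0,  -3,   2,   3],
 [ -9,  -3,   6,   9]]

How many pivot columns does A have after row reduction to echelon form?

2

Row reduce to echelon form.
R2 ← R2 − R1: [0, 12, -8, -12]
R4 ← R4 + R1: [0, -6, 4, 6]
R3 ← R3 + (1/4)·R2: [0, 0, 0, 0]
R4 ← R4 + (1/2)·R2: [0, 0, 0, 0]
Echelon form has 2 nonzero rows, so rank(A) = 2.
Each nonzero row contributes one pivot column: 2 pivot columns.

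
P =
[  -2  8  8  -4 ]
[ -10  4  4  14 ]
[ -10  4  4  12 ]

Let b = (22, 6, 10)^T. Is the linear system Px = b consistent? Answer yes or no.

Row reduce the augmented matrix [P | b].
R2 ← R2 − (5)·R1: [0, -36, -36, 34, -104]
R3 ← R3 − (5)·R1: [0, -36, -36, 32, -100]
R3 ← R3 − R2: [0, 0, 0, -2, 4]
The echelon form has 3 nonzero rows, and every pivot lies in the first 4 columns, so rank(P) = rank([P|b]) = 3.
The system is consistent.

yes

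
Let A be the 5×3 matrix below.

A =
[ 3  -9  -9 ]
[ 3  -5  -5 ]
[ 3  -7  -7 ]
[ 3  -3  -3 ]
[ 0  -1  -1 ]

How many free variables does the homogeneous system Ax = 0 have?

1

Row reduce to echelon form.
R2 ← R2 − R1: [0, 4, 4]
R3 ← R3 − R1: [0, 2, 2]
R4 ← R4 − R1: [0, 6, 6]
R3 ← R3 − (1/2)·R2: [0, 0, 0]
R4 ← R4 − (3/2)·R2: [0, 0, 0]
R5 ← R5 + (1/4)·R2: [0, 0, 0]
2 nonzero rows, so rank(A) = 2.
A has 3 columns; by rank–nullity, nullity = 3 − 2 = 1.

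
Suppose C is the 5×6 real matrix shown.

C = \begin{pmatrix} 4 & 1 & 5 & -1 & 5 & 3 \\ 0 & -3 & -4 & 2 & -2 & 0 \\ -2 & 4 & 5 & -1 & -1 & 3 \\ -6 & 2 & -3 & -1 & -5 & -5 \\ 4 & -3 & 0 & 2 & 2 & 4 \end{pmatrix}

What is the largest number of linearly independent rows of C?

Row reduce to echelon form.
R3 ← R3 + (1/2)·R1: [0, 9/2, 15/2, -3/2, 3/2, 9/2]
R4 ← R4 + (3/2)·R1: [0, 7/2, 9/2, -5/2, 5/2, -1/2]
R5 ← R5 − R1: [0, -4, -5, 3, -3, 1]
R3 ← R3 + (3/2)·R2: [0, 0, 3/2, 3/2, -3/2, 9/2]
R4 ← R4 + (7/6)·R2: [0, 0, -1/6, -1/6, 1/6, -1/2]
R5 ← R5 − (4/3)·R2: [0, 0, 1/3, 1/3, -1/3, 1]
R4 ← R4 + (1/9)·R3: [0, 0, 0, 0, 0, 0]
R5 ← R5 − (2/9)·R3: [0, 0, 0, 0, 0, 0]
Echelon form has 3 nonzero rows, so rank(C) = 3.
The rank gives the maximum number of linearly independent rows: 3.

3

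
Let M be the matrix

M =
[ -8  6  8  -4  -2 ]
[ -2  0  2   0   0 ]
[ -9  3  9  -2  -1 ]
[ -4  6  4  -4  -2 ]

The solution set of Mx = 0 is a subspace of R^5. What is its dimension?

Row reduce to echelon form.
R2 ← R2 − (1/4)·R1: [0, -3/2, 0, 1, 1/2]
R3 ← R3 − (9/8)·R1: [0, -15/4, 0, 5/2, 5/4]
R4 ← R4 − (1/2)·R1: [0, 3, 0, -2, -1]
R3 ← R3 − (5/2)·R2: [0, 0, 0, 0, 0]
R4 ← R4 + (2)·R2: [0, 0, 0, 0, 0]
2 nonzero rows, so rank(M) = 2.
M has 5 columns; by rank–nullity, nullity = 5 − 2 = 3.

3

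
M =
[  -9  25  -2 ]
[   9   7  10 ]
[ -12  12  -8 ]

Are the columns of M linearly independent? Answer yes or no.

no

Row reduce M to echelon form.
R2 ← R2 + R1: [0, 32, 8]
R3 ← R3 − (4/3)·R1: [0, -64/3, -16/3]
R3 ← R3 + (2/3)·R2: [0, 0, 0]
2 pivots among 3 columns.
Only 2 < 3 pivot columns, so the columns are linearly dependent.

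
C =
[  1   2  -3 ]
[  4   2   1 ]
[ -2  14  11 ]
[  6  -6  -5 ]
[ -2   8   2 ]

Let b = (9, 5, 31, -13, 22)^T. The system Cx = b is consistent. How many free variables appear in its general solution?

Row reduce the augmented matrix [C | b].
R2 ← R2 − (4)·R1: [0, -6, 13, -31]
R3 ← R3 + (2)·R1: [0, 18, 5, 49]
R4 ← R4 − (6)·R1: [0, -18, 13, -67]
R5 ← R5 + (2)·R1: [0, 12, -4, 40]
R3 ← R3 + (3)·R2: [0, 0, 44, -44]
R4 ← R4 − (3)·R2: [0, 0, -26, 26]
R5 ← R5 + (2)·R2: [0, 0, 22, -22]
R4 ← R4 + (13/22)·R3: [0, 0, 0, 0]
R5 ← R5 − (1/2)·R3: [0, 0, 0, 0]
The echelon form has 3 nonzero rows, and every pivot lies in the first 3 columns, so rank(C) = rank([C|b]) = 3.
The system is consistent.
Free variables = (unknowns) − (rank) = 3 − 3 = 0.

0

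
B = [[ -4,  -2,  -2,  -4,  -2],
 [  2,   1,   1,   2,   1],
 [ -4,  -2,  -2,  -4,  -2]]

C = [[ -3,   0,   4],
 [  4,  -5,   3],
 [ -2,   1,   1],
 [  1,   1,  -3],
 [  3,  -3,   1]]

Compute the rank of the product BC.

First compute BC:
[[ -2,  10, -14],
 [  1,  -5,   7],
 [ -2,  10, -14]]
Now row reduce the product.
R2 ← R2 + (1/2)·R1: [0, 0, 0]
R3 ← R3 − R1: [0, 0, 0]
1 nonzero row, so rank(BC) = 1.

1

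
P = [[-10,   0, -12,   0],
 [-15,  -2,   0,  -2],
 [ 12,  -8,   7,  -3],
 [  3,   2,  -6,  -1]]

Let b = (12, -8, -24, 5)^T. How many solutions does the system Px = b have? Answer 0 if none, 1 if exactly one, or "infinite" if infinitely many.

Row reduce the augmented matrix [P | b].
R2 ← R2 − (3/2)·R1: [0, -2, 18, -2, -26]
R3 ← R3 + (6/5)·R1: [0, -8, -37/5, -3, -48/5]
R4 ← R4 + (3/10)·R1: [0, 2, -48/5, -1, 43/5]
R3 ← R3 − (4)·R2: [0, 0, -397/5, 5, 472/5]
R4 ← R4 + R2: [0, 0, 42/5, -3, -87/5]
R4 ← R4 + (42/397)·R3: [0, 0, 0, -981/397, -2943/397]
The echelon form has 4 nonzero rows, and every pivot lies in the first 4 columns, so rank(P) = rank([P|b]) = 4.
The system is consistent.
rank = 4 = number of unknowns, so the solution is unique.

1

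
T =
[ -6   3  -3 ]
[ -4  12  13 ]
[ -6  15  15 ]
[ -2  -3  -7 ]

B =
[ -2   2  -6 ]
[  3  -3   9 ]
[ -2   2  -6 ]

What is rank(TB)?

First compute TB:
[[ 27, -27,  81],
 [ 18, -18,  54],
 [ 27, -27,  81],
 [  9,  -9,  27]]
Now row reduce the product.
R2 ← R2 − (2/3)·R1: [0, 0, 0]
R3 ← R3 − R1: [0, 0, 0]
R4 ← R4 − (1/3)·R1: [0, 0, 0]
1 nonzero row, so rank(TB) = 1.

1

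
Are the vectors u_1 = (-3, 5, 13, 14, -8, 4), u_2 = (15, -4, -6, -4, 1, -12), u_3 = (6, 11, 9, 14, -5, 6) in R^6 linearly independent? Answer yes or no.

Form the matrix with these vectors as rows and row reduce.
R2 ← R2 + (5)·R1: [0, 21, 59, 66, -39, 8]
R3 ← R3 + (2)·R1: [0, 21, 35, 42, -21, 14]
R3 ← R3 − R2: [0, 0, -24, -24, 18, 6]
3 nonzero rows, so the 3 vectors span a space of dimension 3.
Since 3 = 3, the vectors are linearly independent.

yes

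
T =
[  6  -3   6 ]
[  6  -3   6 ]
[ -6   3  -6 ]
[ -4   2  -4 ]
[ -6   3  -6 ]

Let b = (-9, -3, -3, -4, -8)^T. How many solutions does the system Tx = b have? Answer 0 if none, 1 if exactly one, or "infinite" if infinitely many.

0

Row reduce the augmented matrix [T | b].
R2 ← R2 − R1: [0, 0, 0, 6]
R3 ← R3 + R1: [0, 0, 0, -12]
R4 ← R4 + (2/3)·R1: [0, 0, 0, -10]
R5 ← R5 + R1: [0, 0, 0, -17]
R3 ← R3 + (2)·R2: [0, 0, 0, 0]
R4 ← R4 + (5/3)·R2: [0, 0, 0, 0]
R5 ← R5 + (17/6)·R2: [0, 0, 0, 0]
The echelon form has 2 nonzero rows; the last pivot sits in the augmented column, so rank(T) = 1 but rank([T|b]) = 2.
Since the ranks differ, the system is inconsistent.
It has no solutions.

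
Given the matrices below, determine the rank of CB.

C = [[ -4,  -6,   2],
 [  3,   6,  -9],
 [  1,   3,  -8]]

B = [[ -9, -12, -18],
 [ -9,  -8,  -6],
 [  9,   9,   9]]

First compute CB:
[[108, 114, 126],
 [-162, -165, -171],
 [-108, -108, -108]]
Now row reduce the product.
R2 ← R2 + (3/2)·R1: [0, 6, 18]
R3 ← R3 + R1: [0, 6, 18]
R3 ← R3 − R2: [0, 0, 0]
2 nonzero rows, so rank(CB) = 2.

2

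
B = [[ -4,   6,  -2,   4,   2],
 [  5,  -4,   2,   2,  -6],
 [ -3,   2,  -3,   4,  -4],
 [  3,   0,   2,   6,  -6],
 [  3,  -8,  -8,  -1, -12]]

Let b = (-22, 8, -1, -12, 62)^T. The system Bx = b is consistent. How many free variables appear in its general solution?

Row reduce the augmented matrix [B | b].
R2 ← R2 + (5/4)·R1: [0, 7/2, -1/2, 7, -7/2, -39/2]
R3 ← R3 − (3/4)·R1: [0, -5/2, -3/2, 1, -11/2, 31/2]
R4 ← R4 + (3/4)·R1: [0, 9/2, 1/2, 9, -9/2, -57/2]
R5 ← R5 + (3/4)·R1: [0, -7/2, -19/2, 2, -21/2, 91/2]
R3 ← R3 + (5/7)·R2: [0, 0, -13/7, 6, -8, 11/7]
R4 ← R4 − (9/7)·R2: [0, 0, 8/7, 0, 0, -24/7]
R5 ← R5 + R2: [0, 0, -10, 9, -14, 26]
R4 ← R4 + (8/13)·R3: [0, 0, 0, 48/13, -64/13, -32/13]
R5 ← R5 − (70/13)·R3: [0, 0, 0, -303/13, 378/13, 228/13]
R5 ← R5 + (101/16)·R4: [0, 0, 0, 0, -2, 2]
The echelon form has 5 nonzero rows, and every pivot lies in the first 5 columns, so rank(B) = rank([B|b]) = 5.
The system is consistent.
Free variables = (unknowns) − (rank) = 5 − 5 = 0.

0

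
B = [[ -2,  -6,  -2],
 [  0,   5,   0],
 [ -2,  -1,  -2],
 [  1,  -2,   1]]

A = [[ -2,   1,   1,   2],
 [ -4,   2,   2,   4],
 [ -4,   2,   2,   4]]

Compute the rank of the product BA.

1

First compute BA:
[[ 36, -18, -18, -36],
 [-20,  10,  10,  20],
 [ 16,  -8,  -8, -16],
 [  2,  -1,  -1,  -2]]
Now row reduce the product.
R2 ← R2 + (5/9)·R1: [0, 0, 0, 0]
R3 ← R3 − (4/9)·R1: [0, 0, 0, 0]
R4 ← R4 − (1/18)·R1: [0, 0, 0, 0]
1 nonzero row, so rank(BA) = 1.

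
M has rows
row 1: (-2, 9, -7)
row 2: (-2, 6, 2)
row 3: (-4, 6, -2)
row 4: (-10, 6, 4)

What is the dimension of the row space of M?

Row reduce to echelon form.
R2 ← R2 − R1: [0, -3, 9]
R3 ← R3 − (2)·R1: [0, -12, 12]
R4 ← R4 − (5)·R1: [0, -39, 39]
R3 ← R3 − (4)·R2: [0, 0, -24]
R4 ← R4 − (13)·R2: [0, 0, -78]
R4 ← R4 − (13/4)·R3: [0, 0, 0]
Echelon form has 3 nonzero rows, so rank(M) = 3.
The row space has dimension equal to the rank: 3.

3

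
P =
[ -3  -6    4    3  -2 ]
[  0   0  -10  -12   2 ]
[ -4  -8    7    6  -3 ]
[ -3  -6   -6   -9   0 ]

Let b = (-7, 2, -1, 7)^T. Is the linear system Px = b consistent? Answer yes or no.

no

Row reduce the augmented matrix [P | b].
R3 ← R3 − (4/3)·R1: [0, 0, 5/3, 2, -1/3, 25/3]
R4 ← R4 − R1: [0, 0, -10, -12, 2, 14]
R3 ← R3 + (1/6)·R2: [0, 0, 0, 0, 0, 26/3]
R4 ← R4 − R2: [0, 0, 0, 0, 0, 12]
R4 ← R4 − (18/13)·R3: [0, 0, 0, 0, 0, 0]
The echelon form has 3 nonzero rows; the last pivot sits in the augmented column, so rank(P) = 2 but rank([P|b]) = 3.
Since the ranks differ, the system is inconsistent.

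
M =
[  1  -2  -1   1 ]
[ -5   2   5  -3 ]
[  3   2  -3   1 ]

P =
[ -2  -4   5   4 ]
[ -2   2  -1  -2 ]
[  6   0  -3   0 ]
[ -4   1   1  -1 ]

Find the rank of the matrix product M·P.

First compute MP:
[[ -8,  -7,  11,   7],
 [ 48,  21, -45, -21],
 [-32,  -7,  23,   7]]
Now row reduce the product.
R2 ← R2 + (6)·R1: [0, -21, 21, 21]
R3 ← R3 − (4)·R1: [0, 21, -21, -21]
R3 ← R3 + R2: [0, 0, 0, 0]
2 nonzero rows, so rank(MP) = 2.

2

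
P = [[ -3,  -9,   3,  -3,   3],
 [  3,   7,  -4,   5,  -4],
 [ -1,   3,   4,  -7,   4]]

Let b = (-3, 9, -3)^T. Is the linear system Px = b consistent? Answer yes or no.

no

Row reduce the augmented matrix [P | b].
R2 ← R2 + R1: [0, -2, -1, 2, -1, 6]
R3 ← R3 − (1/3)·R1: [0, 6, 3, -6, 3, -2]
R3 ← R3 + (3)·R2: [0, 0, 0, 0, 0, 16]
The echelon form has 3 nonzero rows; the last pivot sits in the augmented column, so rank(P) = 2 but rank([P|b]) = 3.
Since the ranks differ, the system is inconsistent.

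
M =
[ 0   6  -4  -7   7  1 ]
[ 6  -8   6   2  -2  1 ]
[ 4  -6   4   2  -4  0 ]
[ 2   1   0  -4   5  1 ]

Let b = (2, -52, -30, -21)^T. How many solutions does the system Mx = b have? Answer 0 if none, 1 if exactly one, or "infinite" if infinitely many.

infinite

Row reduce the augmented matrix [M | b].
Swap R1 ↔ R2
R3 ← R3 − (2/3)·R1: [0, -2/3, 0, 2/3, -8/3, -2/3, 14/3]
R4 ← R4 − (1/3)·R1: [0, 11/3, -2, -14/3, 17/3, 2/3, -11/3]
R3 ← R3 + (1/9)·R2: [0, 0, -4/9, -1/9, -17/9, -5/9, 44/9]
R4 ← R4 − (11/18)·R2: [0, 0, 4/9, -7/18, 25/18, 1/18, -44/9]
R4 ← R4 + R3: [0, 0, 0, -1/2, -1/2, -1/2, 0]
The echelon form has 4 nonzero rows, and every pivot lies in the first 6 columns, so rank(M) = rank([M|b]) = 4.
The system is consistent.
rank = 4 < 6 unknowns, so there are infinitely many solutions.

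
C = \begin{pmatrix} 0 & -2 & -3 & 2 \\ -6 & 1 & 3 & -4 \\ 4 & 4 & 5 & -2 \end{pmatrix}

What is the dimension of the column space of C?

Row reduce to echelon form.
Swap R1 ↔ R2
R3 ← R3 + (2/3)·R1: [0, 14/3, 7, -14/3]
R3 ← R3 + (7/3)·R2: [0, 0, 0, 0]
Echelon form has 2 nonzero rows, so rank(C) = 2.
The column space has dimension equal to the rank: 2.

2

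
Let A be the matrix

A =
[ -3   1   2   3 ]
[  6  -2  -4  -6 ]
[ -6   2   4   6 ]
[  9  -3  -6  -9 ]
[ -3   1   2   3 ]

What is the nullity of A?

3

Row reduce to echelon form.
R2 ← R2 + (2)·R1: [0, 0, 0, 0]
R3 ← R3 − (2)·R1: [0, 0, 0, 0]
R4 ← R4 + (3)·R1: [0, 0, 0, 0]
R5 ← R5 − R1: [0, 0, 0, 0]
1 nonzero row, so rank(A) = 1.
A has 4 columns; by rank–nullity, nullity = 4 − 1 = 3.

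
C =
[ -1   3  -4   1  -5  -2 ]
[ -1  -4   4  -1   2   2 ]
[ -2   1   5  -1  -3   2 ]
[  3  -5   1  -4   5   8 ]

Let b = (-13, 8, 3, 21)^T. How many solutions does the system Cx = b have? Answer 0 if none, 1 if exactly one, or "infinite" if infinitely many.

Row reduce the augmented matrix [C | b].
R2 ← R2 − R1: [0, -7, 8, -2, 7, 4, 21]
R3 ← R3 − (2)·R1: [0, -5, 13, -3, 7, 6, 29]
R4 ← R4 + (3)·R1: [0, 4, -11, -1, -10, 2, -18]
R3 ← R3 − (5/7)·R2: [0, 0, 51/7, -11/7, 2, 22/7, 14]
R4 ← R4 + (4/7)·R2: [0, 0, -45/7, -15/7, -6, 30/7, -6]
R4 ← R4 + (15/17)·R3: [0, 0, 0, -60/17, -72/17, 120/17, 108/17]
The echelon form has 4 nonzero rows, and every pivot lies in the first 6 columns, so rank(C) = rank([C|b]) = 4.
The system is consistent.
rank = 4 < 6 unknowns, so there are infinitely many solutions.

infinite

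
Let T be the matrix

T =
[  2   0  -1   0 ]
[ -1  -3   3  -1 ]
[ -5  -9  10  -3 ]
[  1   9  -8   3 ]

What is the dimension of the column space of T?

2

Row reduce to echelon form.
R2 ← R2 + (1/2)·R1: [0, -3, 5/2, -1]
R3 ← R3 + (5/2)·R1: [0, -9, 15/2, -3]
R4 ← R4 − (1/2)·R1: [0, 9, -15/2, 3]
R3 ← R3 − (3)·R2: [0, 0, 0, 0]
R4 ← R4 + (3)·R2: [0, 0, 0, 0]
Echelon form has 2 nonzero rows, so rank(T) = 2.
The column space has dimension equal to the rank: 2.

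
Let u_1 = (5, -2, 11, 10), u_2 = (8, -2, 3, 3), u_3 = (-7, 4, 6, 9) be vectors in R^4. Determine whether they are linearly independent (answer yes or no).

Form the matrix with these vectors as rows and row reduce.
R2 ← R2 − (8/5)·R1: [0, 6/5, -73/5, -13]
R3 ← R3 + (7/5)·R1: [0, 6/5, 107/5, 23]
R3 ← R3 − R2: [0, 0, 36, 36]
3 nonzero rows, so the 3 vectors span a space of dimension 3.
Since 3 = 3, the vectors are linearly independent.

yes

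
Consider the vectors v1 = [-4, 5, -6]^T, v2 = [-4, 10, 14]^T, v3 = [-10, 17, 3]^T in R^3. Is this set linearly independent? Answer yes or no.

Form the matrix with these vectors as rows and row reduce.
R2 ← R2 − R1: [0, 5, 20]
R3 ← R3 − (5/2)·R1: [0, 9/2, 18]
R3 ← R3 − (9/10)·R2: [0, 0, 0]
2 nonzero rows, so the 3 vectors span a space of dimension 2.
Since 2 < 3, the vectors are linearly dependent.

no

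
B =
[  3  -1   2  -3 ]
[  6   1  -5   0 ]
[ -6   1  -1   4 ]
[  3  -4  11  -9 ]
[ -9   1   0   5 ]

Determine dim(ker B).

Row reduce to echelon form.
R2 ← R2 − (2)·R1: [0, 3, -9, 6]
R3 ← R3 + (2)·R1: [0, -1, 3, -2]
R4 ← R4 − R1: [0, -3, 9, -6]
R5 ← R5 + (3)·R1: [0, -2, 6, -4]
R3 ← R3 + (1/3)·R2: [0, 0, 0, 0]
R4 ← R4 + R2: [0, 0, 0, 0]
R5 ← R5 + (2/3)·R2: [0, 0, 0, 0]
2 nonzero rows, so rank(B) = 2.
B has 4 columns; by rank–nullity, nullity = 4 − 2 = 2.

2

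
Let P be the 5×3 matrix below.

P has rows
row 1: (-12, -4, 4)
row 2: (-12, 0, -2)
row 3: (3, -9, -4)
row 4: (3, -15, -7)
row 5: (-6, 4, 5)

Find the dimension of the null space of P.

Row reduce to echelon form.
R2 ← R2 − R1: [0, 4, -6]
R3 ← R3 + (1/4)·R1: [0, -10, -3]
R4 ← R4 + (1/4)·R1: [0, -16, -6]
R5 ← R5 − (1/2)·R1: [0, 6, 3]
R3 ← R3 + (5/2)·R2: [0, 0, -18]
R4 ← R4 + (4)·R2: [0, 0, -30]
R5 ← R5 − (3/2)·R2: [0, 0, 12]
R4 ← R4 − (5/3)·R3: [0, 0, 0]
R5 ← R5 + (2/3)·R3: [0, 0, 0]
3 nonzero rows, so rank(P) = 3.
P has 3 columns; by rank–nullity, nullity = 3 − 3 = 0.

0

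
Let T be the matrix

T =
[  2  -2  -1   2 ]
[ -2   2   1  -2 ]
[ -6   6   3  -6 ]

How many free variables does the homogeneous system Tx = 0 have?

3

Row reduce to echelon form.
R2 ← R2 + R1: [0, 0, 0, 0]
R3 ← R3 + (3)·R1: [0, 0, 0, 0]
1 nonzero row, so rank(T) = 1.
T has 4 columns; by rank–nullity, nullity = 4 − 1 = 3.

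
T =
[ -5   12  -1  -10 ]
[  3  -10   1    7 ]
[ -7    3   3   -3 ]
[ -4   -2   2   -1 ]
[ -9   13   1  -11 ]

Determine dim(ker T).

Row reduce to echelon form.
R2 ← R2 + (3/5)·R1: [0, -14/5, 2/5, 1]
R3 ← R3 − (7/5)·R1: [0, -69/5, 22/5, 11]
R4 ← R4 − (4/5)·R1: [0, -58/5, 14/5, 7]
R5 ← R5 − (9/5)·R1: [0, -43/5, 14/5, 7]
R3 ← R3 − (69/14)·R2: [0, 0, 17/7, 85/14]
R4 ← R4 − (29/7)·R2: [0, 0, 8/7, 20/7]
R5 ← R5 − (43/14)·R2: [0, 0, 11/7, 55/14]
R4 ← R4 − (8/17)·R3: [0, 0, 0, 0]
R5 ← R5 − (11/17)·R3: [0, 0, 0, 0]
3 nonzero rows, so rank(T) = 3.
T has 4 columns; by rank–nullity, nullity = 4 − 3 = 1.

1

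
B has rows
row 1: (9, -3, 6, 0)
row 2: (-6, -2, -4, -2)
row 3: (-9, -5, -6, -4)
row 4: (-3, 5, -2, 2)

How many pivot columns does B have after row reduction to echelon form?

2

Row reduce to echelon form.
R2 ← R2 + (2/3)·R1: [0, -4, 0, -2]
R3 ← R3 + R1: [0, -8, 0, -4]
R4 ← R4 + (1/3)·R1: [0, 4, 0, 2]
R3 ← R3 − (2)·R2: [0, 0, 0, 0]
R4 ← R4 + R2: [0, 0, 0, 0]
Echelon form has 2 nonzero rows, so rank(B) = 2.
Each nonzero row contributes one pivot column: 2 pivot columns.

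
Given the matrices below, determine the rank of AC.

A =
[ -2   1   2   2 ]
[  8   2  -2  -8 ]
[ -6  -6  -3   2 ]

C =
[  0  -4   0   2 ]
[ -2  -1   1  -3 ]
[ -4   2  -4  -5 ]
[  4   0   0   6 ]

3

First compute AC:
[[ -2,  11,  -7,  -5],
 [-28, -38,  10, -28],
 [ 32,  24,   6,  33]]
Now row reduce the product.
R2 ← R2 − (14)·R1: [0, -192, 108, 42]
R3 ← R3 + (16)·R1: [0, 200, -106, -47]
R3 ← R3 + (25/24)·R2: [0, 0, 13/2, -13/4]
3 nonzero rows, so rank(AC) = 3.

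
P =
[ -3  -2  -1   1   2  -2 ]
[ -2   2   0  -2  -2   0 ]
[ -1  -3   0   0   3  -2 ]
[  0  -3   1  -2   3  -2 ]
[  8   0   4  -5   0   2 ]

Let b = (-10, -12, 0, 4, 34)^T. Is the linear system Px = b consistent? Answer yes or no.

Row reduce the augmented matrix [P | b].
R2 ← R2 − (2/3)·R1: [0, 10/3, 2/3, -8/3, -10/3, 4/3, -16/3]
R3 ← R3 − (1/3)·R1: [0, -7/3, 1/3, -1/3, 7/3, -4/3, 10/3]
R5 ← R5 + (8/3)·R1: [0, -16/3, 4/3, -7/3, 16/3, -10/3, 22/3]
R3 ← R3 + (7/10)·R2: [0, 0, 4/5, -11/5, 0, -2/5, -2/5]
R4 ← R4 + (9/10)·R2: [0, 0, 8/5, -22/5, 0, -4/5, -4/5]
R5 ← R5 + (8/5)·R2: [0, 0, 12/5, -33/5, 0, -6/5, -6/5]
R4 ← R4 − (2)·R3: [0, 0, 0, 0, 0, 0, 0]
R5 ← R5 − (3)·R3: [0, 0, 0, 0, 0, 0, 0]
The echelon form has 3 nonzero rows, and every pivot lies in the first 6 columns, so rank(P) = rank([P|b]) = 3.
The system is consistent.

yes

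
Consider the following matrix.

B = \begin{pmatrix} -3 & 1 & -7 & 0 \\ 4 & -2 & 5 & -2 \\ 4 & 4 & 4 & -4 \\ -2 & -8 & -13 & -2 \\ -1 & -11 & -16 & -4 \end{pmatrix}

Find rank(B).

3

Row reduce to echelon form.
R2 ← R2 + (4/3)·R1: [0, -2/3, -13/3, -2]
R3 ← R3 + (4/3)·R1: [0, 16/3, -16/3, -4]
R4 ← R4 − (2/3)·R1: [0, -26/3, -25/3, -2]
R5 ← R5 − (1/3)·R1: [0, -34/3, -41/3, -4]
R3 ← R3 + (8)·R2: [0, 0, -40, -20]
R4 ← R4 − (13)·R2: [0, 0, 48, 24]
R5 ← R5 − (17)·R2: [0, 0, 60, 30]
R4 ← R4 + (6/5)·R3: [0, 0, 0, 0]
R5 ← R5 + (3/2)·R3: [0, 0, 0, 0]
Echelon form has 3 nonzero rows, so rank(B) = 3.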